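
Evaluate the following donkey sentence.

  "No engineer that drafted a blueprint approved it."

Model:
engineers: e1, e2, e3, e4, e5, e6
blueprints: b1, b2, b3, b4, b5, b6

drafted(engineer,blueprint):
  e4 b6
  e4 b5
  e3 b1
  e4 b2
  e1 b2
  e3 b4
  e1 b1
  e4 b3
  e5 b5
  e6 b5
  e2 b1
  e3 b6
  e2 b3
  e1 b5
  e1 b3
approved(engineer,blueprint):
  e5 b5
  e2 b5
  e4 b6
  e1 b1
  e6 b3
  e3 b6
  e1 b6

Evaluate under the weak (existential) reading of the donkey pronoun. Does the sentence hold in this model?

"it" takes "a blueprint" as antecedent — a donkey pronoun bound across the clause boundary.
Truth condition: for no (e,b) with drafted(e,b) does approved(e,b) hold.
Restrictor pairs — does the scope hold? (e1,b1):holds  (e1,b2):fails  (e1,b3):fails  (e1,b5):fails  (e2,b1):fails  (e2,b3):fails  (e3,b1):fails  (e3,b4):fails  (e3,b6):holds  (e4,b2):fails  (e4,b3):fails  (e4,b5):fails  (e4,b6):holds  (e5,b5):holds  (e6,b5):fails
Scope holds for 4 pair(s), so the sentence is false.

False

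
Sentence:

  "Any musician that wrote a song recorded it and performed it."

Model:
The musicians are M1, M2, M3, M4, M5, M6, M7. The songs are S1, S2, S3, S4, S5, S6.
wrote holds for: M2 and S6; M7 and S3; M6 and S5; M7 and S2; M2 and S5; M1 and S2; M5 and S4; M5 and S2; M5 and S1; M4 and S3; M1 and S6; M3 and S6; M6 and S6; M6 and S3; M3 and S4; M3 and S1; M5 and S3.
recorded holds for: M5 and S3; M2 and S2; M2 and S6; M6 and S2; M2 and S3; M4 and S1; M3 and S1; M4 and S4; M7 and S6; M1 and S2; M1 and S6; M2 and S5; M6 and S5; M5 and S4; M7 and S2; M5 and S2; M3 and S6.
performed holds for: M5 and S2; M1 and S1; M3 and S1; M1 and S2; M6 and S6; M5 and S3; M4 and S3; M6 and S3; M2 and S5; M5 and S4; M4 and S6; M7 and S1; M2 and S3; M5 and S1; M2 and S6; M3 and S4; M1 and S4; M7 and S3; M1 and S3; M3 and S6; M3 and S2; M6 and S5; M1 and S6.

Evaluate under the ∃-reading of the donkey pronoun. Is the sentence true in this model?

"it" takes "a song" as antecedent — a donkey pronoun bound across the clause boundary.
Weak reading: every musician m with some wrote-song has at least one wrote-song s such that recorded(m,s) ∧ performed(m,s).
Per musician: M1:✓  M2:✓  M3:✓  M4:✗  M5:✓  M6:✓  M7:✗
M4 has no witness among its wrote-songs.

False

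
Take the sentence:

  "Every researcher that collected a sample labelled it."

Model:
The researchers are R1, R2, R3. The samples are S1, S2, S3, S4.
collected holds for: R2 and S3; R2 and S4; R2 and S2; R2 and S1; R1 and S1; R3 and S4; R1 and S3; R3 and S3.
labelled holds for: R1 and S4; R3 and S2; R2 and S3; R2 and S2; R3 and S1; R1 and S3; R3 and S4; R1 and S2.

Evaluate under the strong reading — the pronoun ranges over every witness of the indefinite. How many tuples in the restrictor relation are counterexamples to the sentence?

4

"it" takes "a sample" as antecedent — a donkey pronoun bound across the clause boundary.
Strong reading: for every (r,s) with collected(r,s), labelled(r,s).
Restrictor pairs: (R1,S1) ✗  (R1,S3) ✓  (R2,S1) ✗  (R2,S2) ✓  (R2,S3) ✓  (R2,S4) ✗  (R3,S3) ✗  (R3,S4) ✓
Counterexamples (restrictor pairs failing the scope): 4.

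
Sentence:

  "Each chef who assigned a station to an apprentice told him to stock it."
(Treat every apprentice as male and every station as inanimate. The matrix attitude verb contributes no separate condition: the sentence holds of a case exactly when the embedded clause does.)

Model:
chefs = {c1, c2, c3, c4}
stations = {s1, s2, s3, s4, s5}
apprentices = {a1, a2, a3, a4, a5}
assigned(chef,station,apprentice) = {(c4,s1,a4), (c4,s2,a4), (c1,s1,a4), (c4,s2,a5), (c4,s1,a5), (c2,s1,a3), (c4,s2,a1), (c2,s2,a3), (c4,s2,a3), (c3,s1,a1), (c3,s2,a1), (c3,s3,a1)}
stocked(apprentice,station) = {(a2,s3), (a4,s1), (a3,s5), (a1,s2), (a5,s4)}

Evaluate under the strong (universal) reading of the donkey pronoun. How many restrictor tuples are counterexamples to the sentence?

"him" takes "an apprentice" as antecedent and "it" takes "a station"; both are donkey pronouns co-varying with the restrictor.
Strong reading: for every (c,s,a) with assigned(c,s,a), stocked(a,s).
Restrictor triples: (c1,s1,a4)→stocked(a4,s1) ✓  (c2,s1,a3)→stocked(a3,s1) ✗  (c2,s2,a3)→stocked(a3,s2) ✗  (c3,s1,a1)→stocked(a1,s1) ✗  (c3,s2,a1)→stocked(a1,s2) ✓  (c3,s3,a1)→stocked(a1,s3) ✗  (c4,s1,a4)→stocked(a4,s1) ✓  (c4,s1,a5)→stocked(a5,s1) ✗  (c4,s2,a1)→stocked(a1,s2) ✓  (c4,s2,a3)→stocked(a3,s2) ✗  (c4,s2,a4)→stocked(a4,s2) ✗  (c4,s2,a5)→stocked(a5,s2) ✗
Counterexamples (restrictor triples failing the scope): 8.

8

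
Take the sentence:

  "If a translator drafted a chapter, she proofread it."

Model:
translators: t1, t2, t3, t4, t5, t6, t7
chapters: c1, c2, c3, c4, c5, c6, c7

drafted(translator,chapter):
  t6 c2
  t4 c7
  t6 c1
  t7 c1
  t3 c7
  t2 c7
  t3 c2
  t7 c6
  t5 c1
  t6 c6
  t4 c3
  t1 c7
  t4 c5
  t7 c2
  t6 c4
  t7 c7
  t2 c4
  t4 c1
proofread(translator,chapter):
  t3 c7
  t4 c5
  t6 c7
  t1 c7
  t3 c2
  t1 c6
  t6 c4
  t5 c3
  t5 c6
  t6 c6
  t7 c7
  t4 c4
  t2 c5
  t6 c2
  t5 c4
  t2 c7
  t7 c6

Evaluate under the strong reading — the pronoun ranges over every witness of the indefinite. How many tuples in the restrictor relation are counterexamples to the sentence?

"it" takes "a chapter" as antecedent — a donkey pronoun bound across the clause boundary.
Strong reading: for every (t,c) with drafted(t,c), proofread(t,c).
Restrictor pairs: (t1,c7) ✓  (t2,c4) ✗  (t2,c7) ✓  (t3,c2) ✓  (t3,c7) ✓  (t4,c1) ✗  (t4,c3) ✗  (t4,c5) ✓  (t4,c7) ✗  (t5,c1) ✗  (t6,c1) ✗  (t6,c2) ✓  (t6,c4) ✓  (t6,c6) ✓  (t7,c1) ✗  (t7,c2) ✗  (t7,c6) ✓  (t7,c7) ✓
Counterexamples (restrictor pairs failing the scope): 8.

8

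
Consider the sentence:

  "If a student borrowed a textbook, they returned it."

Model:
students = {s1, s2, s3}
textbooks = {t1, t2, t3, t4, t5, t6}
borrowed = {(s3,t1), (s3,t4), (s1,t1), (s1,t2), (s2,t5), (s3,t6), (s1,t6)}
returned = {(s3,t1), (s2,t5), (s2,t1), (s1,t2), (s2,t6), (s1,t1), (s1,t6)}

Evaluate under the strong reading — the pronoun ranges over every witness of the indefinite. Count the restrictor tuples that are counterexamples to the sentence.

"it" takes "a textbook" as antecedent — a donkey pronoun bound across the clause boundary.
Strong reading: for every (s,t) with borrowed(s,t), returned(s,t).
Restrictor pairs: (s1,t1) ✓  (s1,t2) ✓  (s1,t6) ✓  (s2,t5) ✓  (s3,t1) ✓  (s3,t4) ✗  (s3,t6) ✗
Counterexamples (restrictor pairs failing the scope): 2.

2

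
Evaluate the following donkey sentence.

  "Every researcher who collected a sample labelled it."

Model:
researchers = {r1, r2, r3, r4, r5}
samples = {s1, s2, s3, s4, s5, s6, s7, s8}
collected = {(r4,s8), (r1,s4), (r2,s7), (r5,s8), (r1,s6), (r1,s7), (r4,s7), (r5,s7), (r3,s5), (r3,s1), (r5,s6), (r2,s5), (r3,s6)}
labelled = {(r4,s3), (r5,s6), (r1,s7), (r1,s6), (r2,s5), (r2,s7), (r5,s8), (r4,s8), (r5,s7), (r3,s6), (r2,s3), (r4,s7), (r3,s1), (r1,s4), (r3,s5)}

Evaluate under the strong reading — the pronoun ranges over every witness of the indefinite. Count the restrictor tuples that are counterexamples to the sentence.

"it" takes "a sample" as antecedent — a donkey pronoun bound across the clause boundary.
Strong reading: for every (r,s) with collected(r,s), labelled(r,s).
Restrictor pairs: (r1,s4) ✓  (r1,s6) ✓  (r1,s7) ✓  (r2,s5) ✓  (r2,s7) ✓  (r3,s1) ✓  (r3,s5) ✓  (r3,s6) ✓  (r4,s7) ✓  (r4,s8) ✓  (r5,s6) ✓  (r5,s7) ✓  (r5,s8) ✓
Counterexamples (restrictor pairs failing the scope): 0.

0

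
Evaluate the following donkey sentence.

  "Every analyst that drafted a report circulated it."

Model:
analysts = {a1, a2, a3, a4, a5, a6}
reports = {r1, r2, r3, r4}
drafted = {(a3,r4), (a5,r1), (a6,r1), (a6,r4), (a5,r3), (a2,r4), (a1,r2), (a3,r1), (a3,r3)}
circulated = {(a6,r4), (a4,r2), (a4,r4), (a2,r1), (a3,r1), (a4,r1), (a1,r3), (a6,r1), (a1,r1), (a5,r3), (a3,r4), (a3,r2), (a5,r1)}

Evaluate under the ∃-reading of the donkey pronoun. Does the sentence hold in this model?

False

"it" takes "a report" as antecedent — a donkey pronoun bound across the clause boundary.
Weak reading: every analyst a with some drafted-report has at least one drafted-report r such that circulated(a,r).
Per analyst: a1:✗  a2:✗  a3:✓  a5:✓  a6:✓
a1 has no witness among its drafted-reports.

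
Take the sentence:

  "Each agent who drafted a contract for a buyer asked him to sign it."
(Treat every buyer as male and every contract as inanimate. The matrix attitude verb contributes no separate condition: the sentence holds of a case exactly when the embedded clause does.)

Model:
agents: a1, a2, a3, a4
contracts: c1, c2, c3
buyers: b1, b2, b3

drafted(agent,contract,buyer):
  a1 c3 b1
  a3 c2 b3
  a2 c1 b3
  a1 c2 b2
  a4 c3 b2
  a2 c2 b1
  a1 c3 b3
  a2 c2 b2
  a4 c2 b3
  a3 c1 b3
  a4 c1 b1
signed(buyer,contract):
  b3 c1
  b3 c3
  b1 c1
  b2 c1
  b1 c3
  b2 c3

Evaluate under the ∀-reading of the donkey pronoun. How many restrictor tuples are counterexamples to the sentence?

"him" takes "a buyer" as antecedent and "it" takes "a contract"; both are donkey pronouns co-varying with the restrictor.
Strong reading: for every (a,c,b) with drafted(a,c,b), signed(b,c).
Restrictor triples: (a1,c2,b2)→signed(b2,c2) ✗  (a1,c3,b1)→signed(b1,c3) ✓  (a1,c3,b3)→signed(b3,c3) ✓  (a2,c1,b3)→signed(b3,c1) ✓  (a2,c2,b1)→signed(b1,c2) ✗  (a2,c2,b2)→signed(b2,c2) ✗  (a3,c1,b3)→signed(b3,c1) ✓  (a3,c2,b3)→signed(b3,c2) ✗  (a4,c1,b1)→signed(b1,c1) ✓  (a4,c2,b3)→signed(b3,c2) ✗  (a4,c3,b2)→signed(b2,c3) ✓
Counterexamples (restrictor triples failing the scope): 5.

5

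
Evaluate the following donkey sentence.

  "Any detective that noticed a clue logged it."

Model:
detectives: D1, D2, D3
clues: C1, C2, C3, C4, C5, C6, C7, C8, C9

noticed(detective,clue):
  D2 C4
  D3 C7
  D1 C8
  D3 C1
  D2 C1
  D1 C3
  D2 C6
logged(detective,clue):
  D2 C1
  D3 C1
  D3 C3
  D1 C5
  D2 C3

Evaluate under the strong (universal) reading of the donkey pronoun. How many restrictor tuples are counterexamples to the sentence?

5

"it" takes "a clue" as antecedent — a donkey pronoun bound across the clause boundary.
Strong reading: for every (d,c) with noticed(d,c), logged(d,c).
Restrictor pairs: (D1,C3) ✗  (D1,C8) ✗  (D2,C1) ✓  (D2,C4) ✗  (D2,C6) ✗  (D3,C1) ✓  (D3,C7) ✗
Counterexamples (restrictor pairs failing the scope): 5.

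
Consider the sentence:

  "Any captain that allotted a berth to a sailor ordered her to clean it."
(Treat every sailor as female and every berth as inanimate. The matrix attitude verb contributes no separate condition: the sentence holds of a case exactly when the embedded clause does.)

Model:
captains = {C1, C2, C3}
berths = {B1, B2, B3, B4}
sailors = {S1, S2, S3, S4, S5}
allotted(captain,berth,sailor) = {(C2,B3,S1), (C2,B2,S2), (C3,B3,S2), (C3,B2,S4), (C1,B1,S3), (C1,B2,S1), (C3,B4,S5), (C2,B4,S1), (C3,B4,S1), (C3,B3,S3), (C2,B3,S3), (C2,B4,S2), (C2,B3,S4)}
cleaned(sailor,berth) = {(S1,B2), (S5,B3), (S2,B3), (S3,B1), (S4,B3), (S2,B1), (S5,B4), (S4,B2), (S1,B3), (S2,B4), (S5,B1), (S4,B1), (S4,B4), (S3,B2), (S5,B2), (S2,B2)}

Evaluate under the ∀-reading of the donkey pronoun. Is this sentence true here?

False

"her" takes "a sailor" as antecedent and "it" takes "a berth"; both are donkey pronouns co-varying with the restrictor.
Strong reading: for every (c,b,s) with allotted(c,b,s), cleaned(s,b).
Restrictor triples: (C1,B1,S3)→cleaned(S3,B1) ✓  (C1,B2,S1)→cleaned(S1,B2) ✓  (C2,B2,S2)→cleaned(S2,B2) ✓  (C2,B3,S1)→cleaned(S1,B3) ✓  (C2,B3,S3)→cleaned(S3,B3) ✗  (C2,B3,S4)→cleaned(S4,B3) ✓  (C2,B4,S1)→cleaned(S1,B4) ✗  (C2,B4,S2)→cleaned(S2,B4) ✓  (C3,B2,S4)→cleaned(S4,B2) ✓  (C3,B3,S2)→cleaned(S2,B3) ✓  (C3,B3,S3)→cleaned(S3,B3) ✗  (C3,B4,S1)→cleaned(S1,B4) ✗  (C3,B4,S5)→cleaned(S5,B4) ✓
Counterexample: (C2,B3,S3) — cleaned(S3,B3) does not hold.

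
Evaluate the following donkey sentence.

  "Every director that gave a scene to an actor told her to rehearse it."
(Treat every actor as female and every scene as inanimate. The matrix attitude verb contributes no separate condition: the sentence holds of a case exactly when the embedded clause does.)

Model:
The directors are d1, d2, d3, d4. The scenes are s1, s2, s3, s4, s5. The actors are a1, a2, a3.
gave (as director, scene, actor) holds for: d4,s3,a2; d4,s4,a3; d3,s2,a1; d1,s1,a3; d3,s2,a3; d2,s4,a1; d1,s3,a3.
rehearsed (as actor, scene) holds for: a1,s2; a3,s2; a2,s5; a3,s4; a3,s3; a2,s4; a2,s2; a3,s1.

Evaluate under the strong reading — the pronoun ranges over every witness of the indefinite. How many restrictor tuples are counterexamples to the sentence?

"her" takes "an actor" as antecedent and "it" takes "a scene"; both are donkey pronouns co-varying with the restrictor.
Strong reading: for every (d,s,a) with gave(d,s,a), rehearsed(a,s).
Restrictor triples: (d1,s1,a3)→rehearsed(a3,s1) ✓  (d1,s3,a3)→rehearsed(a3,s3) ✓  (d2,s4,a1)→rehearsed(a1,s4) ✗  (d3,s2,a1)→rehearsed(a1,s2) ✓  (d3,s2,a3)→rehearsed(a3,s2) ✓  (d4,s3,a2)→rehearsed(a2,s3) ✗  (d4,s4,a3)→rehearsed(a3,s4) ✓
Counterexamples (restrictor triples failing the scope): 2.

2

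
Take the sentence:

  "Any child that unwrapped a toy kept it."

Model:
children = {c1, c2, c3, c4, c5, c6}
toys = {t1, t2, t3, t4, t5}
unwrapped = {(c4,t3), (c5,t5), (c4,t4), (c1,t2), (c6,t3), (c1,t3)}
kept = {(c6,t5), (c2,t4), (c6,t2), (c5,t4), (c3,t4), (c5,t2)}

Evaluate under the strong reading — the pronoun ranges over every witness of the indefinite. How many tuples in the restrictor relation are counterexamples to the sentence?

6

"it" takes "a toy" as antecedent — a donkey pronoun bound across the clause boundary.
Strong reading: for every (c,t) with unwrapped(c,t), kept(c,t).
Restrictor pairs: (c1,t2) ✗  (c1,t3) ✗  (c4,t3) ✗  (c4,t4) ✗  (c5,t5) ✗  (c6,t3) ✗
Counterexamples (restrictor pairs failing the scope): 6.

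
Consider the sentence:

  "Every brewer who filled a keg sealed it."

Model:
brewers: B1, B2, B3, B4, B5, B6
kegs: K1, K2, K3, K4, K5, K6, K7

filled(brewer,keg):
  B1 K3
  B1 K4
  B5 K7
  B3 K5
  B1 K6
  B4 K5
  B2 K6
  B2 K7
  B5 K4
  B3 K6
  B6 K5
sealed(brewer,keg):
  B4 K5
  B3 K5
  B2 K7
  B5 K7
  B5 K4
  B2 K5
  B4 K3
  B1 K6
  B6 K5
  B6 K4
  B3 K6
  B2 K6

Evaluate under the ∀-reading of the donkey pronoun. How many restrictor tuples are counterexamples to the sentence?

2

"it" takes "a keg" as antecedent — a donkey pronoun bound across the clause boundary.
Strong reading: for every (b,k) with filled(b,k), sealed(b,k).
Restrictor pairs: (B1,K3) ✗  (B1,K4) ✗  (B1,K6) ✓  (B2,K6) ✓  (B2,K7) ✓  (B3,K5) ✓  (B3,K6) ✓  (B4,K5) ✓  (B5,K4) ✓  (B5,K7) ✓  (B6,K5) ✓
Counterexamples (restrictor pairs failing the scope): 2.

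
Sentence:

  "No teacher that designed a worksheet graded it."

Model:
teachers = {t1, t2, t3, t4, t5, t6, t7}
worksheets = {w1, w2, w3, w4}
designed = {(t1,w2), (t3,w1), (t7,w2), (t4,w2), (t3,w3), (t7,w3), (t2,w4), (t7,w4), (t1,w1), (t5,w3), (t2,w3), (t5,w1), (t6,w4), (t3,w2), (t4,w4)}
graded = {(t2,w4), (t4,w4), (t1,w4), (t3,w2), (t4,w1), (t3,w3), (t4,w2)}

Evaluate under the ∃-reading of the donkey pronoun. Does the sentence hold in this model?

"it" takes "a worksheet" as antecedent — a donkey pronoun bound across the clause boundary.
Truth condition: for no (t,w) with designed(t,w) does graded(t,w) hold.
Restrictor pairs — does the scope hold? (t1,w1):fails  (t1,w2):fails  (t2,w3):fails  (t2,w4):holds  (t3,w1):fails  (t3,w2):holds  (t3,w3):holds  (t4,w2):holds  (t4,w4):holds  (t5,w1):fails  (t5,w3):fails  (t6,w4):fails  (t7,w2):fails  (t7,w3):fails  (t7,w4):fails
Scope holds for 5 pair(s), so the sentence is false.

False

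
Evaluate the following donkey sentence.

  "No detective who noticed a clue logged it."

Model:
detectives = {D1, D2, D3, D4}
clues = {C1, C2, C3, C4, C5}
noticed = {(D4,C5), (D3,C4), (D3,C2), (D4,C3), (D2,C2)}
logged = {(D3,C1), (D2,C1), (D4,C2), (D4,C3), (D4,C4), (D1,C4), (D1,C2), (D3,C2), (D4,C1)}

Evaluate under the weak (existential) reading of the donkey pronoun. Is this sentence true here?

"it" takes "a clue" as antecedent — a donkey pronoun bound across the clause boundary.
Truth condition: for no (d,c) with noticed(d,c) does logged(d,c) hold.
Restrictor pairs — does the scope hold? (D2,C2):fails  (D3,C2):holds  (D3,C4):fails  (D4,C3):holds  (D4,C5):fails
Scope holds for 2 pair(s), so the sentence is false.

False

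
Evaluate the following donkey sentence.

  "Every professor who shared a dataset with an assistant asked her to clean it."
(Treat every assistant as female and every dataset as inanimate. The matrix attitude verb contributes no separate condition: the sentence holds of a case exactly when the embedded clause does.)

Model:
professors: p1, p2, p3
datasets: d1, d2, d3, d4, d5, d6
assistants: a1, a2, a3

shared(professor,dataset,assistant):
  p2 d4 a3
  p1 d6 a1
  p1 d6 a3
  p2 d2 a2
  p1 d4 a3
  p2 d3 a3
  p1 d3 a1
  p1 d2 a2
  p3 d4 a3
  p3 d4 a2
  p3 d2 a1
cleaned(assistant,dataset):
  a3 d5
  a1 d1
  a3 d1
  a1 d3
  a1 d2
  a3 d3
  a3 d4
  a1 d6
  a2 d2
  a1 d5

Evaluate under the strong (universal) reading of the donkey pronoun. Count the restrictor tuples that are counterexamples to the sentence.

2

"her" takes "an assistant" as antecedent and "it" takes "a dataset"; both are donkey pronouns co-varying with the restrictor.
Strong reading: for every (p,d,a) with shared(p,d,a), cleaned(a,d).
Restrictor triples: (p1,d2,a2)→cleaned(a2,d2) ✓  (p1,d3,a1)→cleaned(a1,d3) ✓  (p1,d4,a3)→cleaned(a3,d4) ✓  (p1,d6,a1)→cleaned(a1,d6) ✓  (p1,d6,a3)→cleaned(a3,d6) ✗  (p2,d2,a2)→cleaned(a2,d2) ✓  (p2,d3,a3)→cleaned(a3,d3) ✓  (p2,d4,a3)→cleaned(a3,d4) ✓  (p3,d2,a1)→cleaned(a1,d2) ✓  (p3,d4,a2)→cleaned(a2,d4) ✗  (p3,d4,a3)→cleaned(a3,d4) ✓
Counterexamples (restrictor triples failing the scope): 2.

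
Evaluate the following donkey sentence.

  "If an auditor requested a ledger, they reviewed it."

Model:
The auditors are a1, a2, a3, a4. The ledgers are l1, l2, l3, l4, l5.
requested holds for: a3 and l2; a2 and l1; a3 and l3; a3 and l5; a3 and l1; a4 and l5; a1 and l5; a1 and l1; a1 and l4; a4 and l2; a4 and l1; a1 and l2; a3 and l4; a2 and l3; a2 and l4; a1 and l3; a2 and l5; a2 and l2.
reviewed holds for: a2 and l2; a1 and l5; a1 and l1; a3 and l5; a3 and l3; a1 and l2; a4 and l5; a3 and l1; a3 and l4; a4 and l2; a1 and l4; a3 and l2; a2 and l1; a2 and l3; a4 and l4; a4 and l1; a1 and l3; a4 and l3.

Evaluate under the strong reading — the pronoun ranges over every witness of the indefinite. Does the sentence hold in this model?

False

"it" takes "a ledger" as antecedent — a donkey pronoun bound across the clause boundary.
Strong reading: for every (a,l) with requested(a,l), reviewed(a,l).
Restrictor pairs: (a1,l1) ✓  (a1,l2) ✓  (a1,l3) ✓  (a1,l4) ✓  (a1,l5) ✓  (a2,l1) ✓  (a2,l2) ✓  (a2,l3) ✓  (a2,l4) ✗  (a2,l5) ✗  (a3,l1) ✓  (a3,l2) ✓  (a3,l3) ✓  (a3,l4) ✓  (a3,l5) ✓  (a4,l1) ✓  (a4,l2) ✓  (a4,l5) ✓
Counterexample: (a2,l4) is in requested but fails the scope.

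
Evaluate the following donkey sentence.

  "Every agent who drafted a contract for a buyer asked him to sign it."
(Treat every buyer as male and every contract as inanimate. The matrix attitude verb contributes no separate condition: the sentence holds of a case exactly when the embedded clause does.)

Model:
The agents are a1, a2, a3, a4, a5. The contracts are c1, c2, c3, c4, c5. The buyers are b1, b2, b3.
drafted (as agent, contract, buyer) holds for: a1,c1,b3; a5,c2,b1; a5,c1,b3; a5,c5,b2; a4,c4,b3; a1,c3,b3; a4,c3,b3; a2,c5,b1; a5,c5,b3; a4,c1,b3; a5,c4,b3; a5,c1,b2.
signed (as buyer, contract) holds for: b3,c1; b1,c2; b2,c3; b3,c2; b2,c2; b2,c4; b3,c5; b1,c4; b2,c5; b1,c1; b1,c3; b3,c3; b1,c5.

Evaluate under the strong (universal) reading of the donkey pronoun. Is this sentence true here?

False

"him" takes "a buyer" as antecedent and "it" takes "a contract"; both are donkey pronouns co-varying with the restrictor.
Strong reading: for every (a,c,b) with drafted(a,c,b), signed(b,c).
Restrictor triples: (a1,c1,b3)→signed(b3,c1) ✓  (a1,c3,b3)→signed(b3,c3) ✓  (a2,c5,b1)→signed(b1,c5) ✓  (a4,c1,b3)→signed(b3,c1) ✓  (a4,c3,b3)→signed(b3,c3) ✓  (a4,c4,b3)→signed(b3,c4) ✗  (a5,c1,b2)→signed(b2,c1) ✗  (a5,c1,b3)→signed(b3,c1) ✓  (a5,c2,b1)→signed(b1,c2) ✓  (a5,c4,b3)→signed(b3,c4) ✗  (a5,c5,b2)→signed(b2,c5) ✓  (a5,c5,b3)→signed(b3,c5) ✓
Counterexample: (a4,c4,b3) — signed(b3,c4) does not hold.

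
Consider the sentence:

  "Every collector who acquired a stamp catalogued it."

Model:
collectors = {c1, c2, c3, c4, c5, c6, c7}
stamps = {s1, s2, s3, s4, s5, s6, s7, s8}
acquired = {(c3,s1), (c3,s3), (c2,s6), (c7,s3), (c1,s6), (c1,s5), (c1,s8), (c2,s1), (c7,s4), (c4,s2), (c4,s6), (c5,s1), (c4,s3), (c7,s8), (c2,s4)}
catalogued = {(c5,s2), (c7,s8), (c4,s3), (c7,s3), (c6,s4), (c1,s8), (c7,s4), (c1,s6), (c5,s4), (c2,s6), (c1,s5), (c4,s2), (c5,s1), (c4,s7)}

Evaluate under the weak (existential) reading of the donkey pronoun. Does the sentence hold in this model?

"it" takes "a stamp" as antecedent — a donkey pronoun bound across the clause boundary.
Weak reading: every collector c with some acquired-stamp has at least one acquired-stamp s such that catalogued(c,s).
Per collector: c1:✓  c2:✓  c3:✗  c4:✓  c5:✓  c7:✓
c3 has no witness among its acquired-stamps.

False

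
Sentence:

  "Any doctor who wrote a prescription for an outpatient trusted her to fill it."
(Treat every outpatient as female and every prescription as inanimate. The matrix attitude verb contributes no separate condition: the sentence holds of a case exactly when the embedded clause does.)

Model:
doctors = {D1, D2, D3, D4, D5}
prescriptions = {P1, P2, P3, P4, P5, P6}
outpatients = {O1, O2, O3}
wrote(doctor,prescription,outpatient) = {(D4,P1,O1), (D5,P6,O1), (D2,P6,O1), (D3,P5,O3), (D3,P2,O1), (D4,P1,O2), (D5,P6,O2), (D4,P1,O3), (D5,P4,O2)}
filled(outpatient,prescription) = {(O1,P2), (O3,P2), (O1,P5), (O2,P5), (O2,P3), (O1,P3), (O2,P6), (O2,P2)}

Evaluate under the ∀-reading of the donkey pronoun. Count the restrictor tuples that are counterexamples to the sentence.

"her" takes "an outpatient" as antecedent and "it" takes "a prescription"; both are donkey pronouns co-varying with the restrictor.
Strong reading: for every (d,p,o) with wrote(d,p,o), filled(o,p).
Restrictor triples: (D2,P6,O1)→filled(O1,P6) ✗  (D3,P2,O1)→filled(O1,P2) ✓  (D3,P5,O3)→filled(O3,P5) ✗  (D4,P1,O1)→filled(O1,P1) ✗  (D4,P1,O2)→filled(O2,P1) ✗  (D4,P1,O3)→filled(O3,P1) ✗  (D5,P4,O2)→filled(O2,P4) ✗  (D5,P6,O1)→filled(O1,P6) ✗  (D5,P6,O2)→filled(O2,P6) ✓
Counterexamples (restrictor triples failing the scope): 7.

7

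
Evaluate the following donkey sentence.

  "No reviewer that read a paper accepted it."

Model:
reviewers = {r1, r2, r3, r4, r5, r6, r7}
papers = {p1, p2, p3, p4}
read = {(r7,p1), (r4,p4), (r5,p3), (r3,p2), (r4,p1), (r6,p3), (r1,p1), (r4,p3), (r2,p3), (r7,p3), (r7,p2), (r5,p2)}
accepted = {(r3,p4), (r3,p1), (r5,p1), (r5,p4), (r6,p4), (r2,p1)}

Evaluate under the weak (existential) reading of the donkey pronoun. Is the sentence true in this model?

"it" takes "a paper" as antecedent — a donkey pronoun bound across the clause boundary.
Truth condition: for no (r,p) with read(r,p) does accepted(r,p) hold.
Restrictor pairs — does the scope hold? (r1,p1):fails  (r2,p3):fails  (r3,p2):fails  (r4,p1):fails  (r4,p3):fails  (r4,p4):fails  (r5,p2):fails  (r5,p3):fails  (r6,p3):fails  (r7,p1):fails  (r7,p2):fails  (r7,p3):fails
Scope holds for no restrictor pair, so the sentence is true.

True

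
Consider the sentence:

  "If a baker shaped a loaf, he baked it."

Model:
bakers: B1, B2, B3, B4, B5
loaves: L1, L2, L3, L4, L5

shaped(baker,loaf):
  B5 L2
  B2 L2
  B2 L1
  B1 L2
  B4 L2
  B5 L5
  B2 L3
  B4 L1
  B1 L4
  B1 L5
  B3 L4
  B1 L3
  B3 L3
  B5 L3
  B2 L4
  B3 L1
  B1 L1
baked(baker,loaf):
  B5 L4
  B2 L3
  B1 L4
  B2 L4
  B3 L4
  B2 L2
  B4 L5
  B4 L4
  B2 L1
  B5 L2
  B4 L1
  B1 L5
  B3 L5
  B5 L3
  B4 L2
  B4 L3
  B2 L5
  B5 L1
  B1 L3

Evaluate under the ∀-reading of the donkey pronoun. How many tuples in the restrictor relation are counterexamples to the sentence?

"it" takes "a loaf" as antecedent — a donkey pronoun bound across the clause boundary.
Strong reading: for every (b,l) with shaped(b,l), baked(b,l).
Restrictor pairs: (B1,L1) ✗  (B1,L2) ✗  (B1,L3) ✓  (B1,L4) ✓  (B1,L5) ✓  (B2,L1) ✓  (B2,L2) ✓  (B2,L3) ✓  (B2,L4) ✓  (B3,L1) ✗  (B3,L3) ✗  (B3,L4) ✓  (B4,L1) ✓  (B4,L2) ✓  (B5,L2) ✓  (B5,L3) ✓  (B5,L5) ✗
Counterexamples (restrictor pairs failing the scope): 5.

5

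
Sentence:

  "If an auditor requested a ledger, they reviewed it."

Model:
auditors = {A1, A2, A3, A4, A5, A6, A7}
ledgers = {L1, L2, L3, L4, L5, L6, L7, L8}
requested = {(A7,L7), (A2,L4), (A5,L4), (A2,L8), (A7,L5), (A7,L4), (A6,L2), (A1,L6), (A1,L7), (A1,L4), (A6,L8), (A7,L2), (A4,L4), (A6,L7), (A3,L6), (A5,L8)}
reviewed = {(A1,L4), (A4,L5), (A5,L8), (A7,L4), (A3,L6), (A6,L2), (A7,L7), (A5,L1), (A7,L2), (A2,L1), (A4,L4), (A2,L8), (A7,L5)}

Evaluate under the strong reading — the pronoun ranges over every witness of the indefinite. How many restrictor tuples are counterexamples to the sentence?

"it" takes "a ledger" as antecedent — a donkey pronoun bound across the clause boundary.
Strong reading: for every (a,l) with requested(a,l), reviewed(a,l).
Restrictor pairs: (A1,L4) ✓  (A1,L6) ✗  (A1,L7) ✗  (A2,L4) ✗  (A2,L8) ✓  (A3,L6) ✓  (A4,L4) ✓  (A5,L4) ✗  (A5,L8) ✓  (A6,L2) ✓  (A6,L7) ✗  (A6,L8) ✗  (A7,L2) ✓  (A7,L4) ✓  (A7,L5) ✓  (A7,L7) ✓
Counterexamples (restrictor pairs failing the scope): 6.

6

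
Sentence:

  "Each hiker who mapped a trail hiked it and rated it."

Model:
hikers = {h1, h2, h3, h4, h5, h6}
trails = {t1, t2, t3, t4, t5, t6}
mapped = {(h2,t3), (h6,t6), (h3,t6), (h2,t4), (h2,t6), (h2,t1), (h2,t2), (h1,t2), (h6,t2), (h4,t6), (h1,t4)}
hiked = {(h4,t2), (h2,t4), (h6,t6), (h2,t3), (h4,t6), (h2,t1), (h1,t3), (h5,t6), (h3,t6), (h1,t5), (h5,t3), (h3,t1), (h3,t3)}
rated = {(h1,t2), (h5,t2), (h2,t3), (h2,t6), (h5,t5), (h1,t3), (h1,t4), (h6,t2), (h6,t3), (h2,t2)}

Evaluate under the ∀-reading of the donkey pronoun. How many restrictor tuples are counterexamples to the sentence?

10

"it" takes "a trail" as antecedent — a donkey pronoun bound across the clause boundary.
Strong reading: for every (h,t) with mapped(h,t), hiked(h,t) ∧ rated(h,t).
Restrictor pairs: (h1,t2) ✗  (h1,t4) ✗  (h2,t1) ✗  (h2,t2) ✗  (h2,t3) ✓  (h2,t4) ✗  (h2,t6) ✗  (h3,t6) ✗  (h4,t6) ✗  (h6,t2) ✗  (h6,t6) ✗
Counterexamples (restrictor pairs failing the scope): 10.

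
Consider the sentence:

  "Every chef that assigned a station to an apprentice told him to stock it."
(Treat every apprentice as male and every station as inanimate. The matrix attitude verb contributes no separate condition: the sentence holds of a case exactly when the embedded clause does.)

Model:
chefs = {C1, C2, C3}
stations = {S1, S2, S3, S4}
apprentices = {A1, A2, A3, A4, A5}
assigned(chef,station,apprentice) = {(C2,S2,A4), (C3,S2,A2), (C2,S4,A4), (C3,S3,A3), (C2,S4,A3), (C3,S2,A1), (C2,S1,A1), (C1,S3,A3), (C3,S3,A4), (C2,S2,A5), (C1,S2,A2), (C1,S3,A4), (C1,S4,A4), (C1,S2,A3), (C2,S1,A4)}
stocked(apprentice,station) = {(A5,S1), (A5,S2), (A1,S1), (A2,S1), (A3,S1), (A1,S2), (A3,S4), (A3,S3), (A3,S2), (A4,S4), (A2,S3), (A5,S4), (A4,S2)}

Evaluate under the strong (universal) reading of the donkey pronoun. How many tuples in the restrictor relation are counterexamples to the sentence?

5

"him" takes "an apprentice" as antecedent and "it" takes "a station"; both are donkey pronouns co-varying with the restrictor.
Strong reading: for every (c,s,a) with assigned(c,s,a), stocked(a,s).
Restrictor triples: (C1,S2,A2)→stocked(A2,S2) ✗  (C1,S2,A3)→stocked(A3,S2) ✓  (C1,S3,A3)→stocked(A3,S3) ✓  (C1,S3,A4)→stocked(A4,S3) ✗  (C1,S4,A4)→stocked(A4,S4) ✓  (C2,S1,A1)→stocked(A1,S1) ✓  (C2,S1,A4)→stocked(A4,S1) ✗  (C2,S2,A4)→stocked(A4,S2) ✓  (C2,S2,A5)→stocked(A5,S2) ✓  (C2,S4,A3)→stocked(A3,S4) ✓  (C2,S4,A4)→stocked(A4,S4) ✓  (C3,S2,A1)→stocked(A1,S2) ✓  (C3,S2,A2)→stocked(A2,S2) ✗  (C3,S3,A3)→stocked(A3,S3) ✓  (C3,S3,A4)→stocked(A4,S3) ✗
Counterexamples (restrictor triples failing the scope): 5.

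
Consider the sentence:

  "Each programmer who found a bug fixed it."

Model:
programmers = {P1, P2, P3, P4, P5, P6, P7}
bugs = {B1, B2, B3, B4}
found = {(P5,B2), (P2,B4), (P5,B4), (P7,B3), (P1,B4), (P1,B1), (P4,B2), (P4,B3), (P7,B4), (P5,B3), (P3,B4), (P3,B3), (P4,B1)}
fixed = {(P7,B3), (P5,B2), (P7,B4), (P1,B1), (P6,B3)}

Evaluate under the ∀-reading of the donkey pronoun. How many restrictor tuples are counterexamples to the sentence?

"it" takes "a bug" as antecedent — a donkey pronoun bound across the clause boundary.
Strong reading: for every (p,b) with found(p,b), fixed(p,b).
Restrictor pairs: (P1,B1) ✓  (P1,B4) ✗  (P2,B4) ✗  (P3,B3) ✗  (P3,B4) ✗  (P4,B1) ✗  (P4,B2) ✗  (P4,B3) ✗  (P5,B2) ✓  (P5,B3) ✗  (P5,B4) ✗  (P7,B3) ✓  (P7,B4) ✓
Counterexamples (restrictor pairs failing the scope): 9.

9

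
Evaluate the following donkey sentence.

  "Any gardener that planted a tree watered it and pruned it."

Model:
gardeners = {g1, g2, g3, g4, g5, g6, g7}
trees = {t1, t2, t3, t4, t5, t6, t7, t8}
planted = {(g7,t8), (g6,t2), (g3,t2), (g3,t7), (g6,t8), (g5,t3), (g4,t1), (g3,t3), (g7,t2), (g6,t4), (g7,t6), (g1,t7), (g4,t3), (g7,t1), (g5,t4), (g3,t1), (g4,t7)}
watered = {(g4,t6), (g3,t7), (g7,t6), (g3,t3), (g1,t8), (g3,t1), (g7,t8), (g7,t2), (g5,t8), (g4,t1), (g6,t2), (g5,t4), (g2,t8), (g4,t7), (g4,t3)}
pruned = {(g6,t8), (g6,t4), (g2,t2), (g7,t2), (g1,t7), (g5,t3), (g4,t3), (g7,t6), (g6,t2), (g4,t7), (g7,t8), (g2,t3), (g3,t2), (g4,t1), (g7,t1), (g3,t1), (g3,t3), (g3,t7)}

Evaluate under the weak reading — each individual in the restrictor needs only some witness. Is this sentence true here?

"it" takes "a tree" as antecedent — a donkey pronoun bound across the clause boundary.
Weak reading: every gardener g with some planted-tree has at least one planted-tree t such that watered(g,t) ∧ pruned(g,t).
Per gardener: g1:✗  g3:✓  g4:✓  g5:✗  g6:✓  g7:✓
g1 has no witness among its planted-trees.

False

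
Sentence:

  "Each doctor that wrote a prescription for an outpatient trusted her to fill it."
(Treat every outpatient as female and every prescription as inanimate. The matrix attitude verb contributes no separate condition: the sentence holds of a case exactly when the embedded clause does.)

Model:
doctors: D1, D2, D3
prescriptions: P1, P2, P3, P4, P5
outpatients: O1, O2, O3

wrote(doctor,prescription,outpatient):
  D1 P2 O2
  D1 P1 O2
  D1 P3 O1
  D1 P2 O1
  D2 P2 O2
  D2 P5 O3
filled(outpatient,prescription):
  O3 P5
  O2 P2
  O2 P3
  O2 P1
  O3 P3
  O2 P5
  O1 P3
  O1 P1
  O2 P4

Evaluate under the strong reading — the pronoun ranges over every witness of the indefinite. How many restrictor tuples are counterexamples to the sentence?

"her" takes "an outpatient" as antecedent and "it" takes "a prescription"; both are donkey pronouns co-varying with the restrictor.
Strong reading: for every (d,p,o) with wrote(d,p,o), filled(o,p).
Restrictor triples: (D1,P1,O2)→filled(O2,P1) ✓  (D1,P2,O1)→filled(O1,P2) ✗  (D1,P2,O2)→filled(O2,P2) ✓  (D1,P3,O1)→filled(O1,P3) ✓  (D2,P2,O2)→filled(O2,P2) ✓  (D2,P5,O3)→filled(O3,P5) ✓
Counterexamples (restrictor triples failing the scope): 1.

1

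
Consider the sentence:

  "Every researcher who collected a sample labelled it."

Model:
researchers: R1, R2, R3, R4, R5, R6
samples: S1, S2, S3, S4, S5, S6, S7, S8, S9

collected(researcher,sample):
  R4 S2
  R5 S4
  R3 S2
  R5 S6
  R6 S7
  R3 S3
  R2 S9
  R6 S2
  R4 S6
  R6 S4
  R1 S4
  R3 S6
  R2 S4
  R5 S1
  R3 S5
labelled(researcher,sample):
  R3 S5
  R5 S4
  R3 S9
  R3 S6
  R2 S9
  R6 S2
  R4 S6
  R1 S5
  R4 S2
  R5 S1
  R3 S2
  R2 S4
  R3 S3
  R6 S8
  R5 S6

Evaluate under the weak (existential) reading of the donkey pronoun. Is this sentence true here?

False

"it" takes "a sample" as antecedent — a donkey pronoun bound across the clause boundary.
Weak reading: every researcher r with some collected-sample has at least one collected-sample s such that labelled(r,s).
Per researcher: R1:✗  R2:✓  R3:✓  R4:✓  R5:✓  R6:✓
R1 has no witness among its collected-samples.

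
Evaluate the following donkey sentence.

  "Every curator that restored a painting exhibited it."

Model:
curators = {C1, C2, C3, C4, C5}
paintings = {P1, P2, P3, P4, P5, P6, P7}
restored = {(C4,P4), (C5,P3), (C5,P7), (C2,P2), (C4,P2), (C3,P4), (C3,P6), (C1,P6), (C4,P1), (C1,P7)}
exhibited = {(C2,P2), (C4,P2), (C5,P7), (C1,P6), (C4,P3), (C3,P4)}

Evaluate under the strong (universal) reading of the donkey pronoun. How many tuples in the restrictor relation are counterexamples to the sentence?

"it" takes "a painting" as antecedent — a donkey pronoun bound across the clause boundary.
Strong reading: for every (c,p) with restored(c,p), exhibited(c,p).
Restrictor pairs: (C1,P6) ✓  (C1,P7) ✗  (C2,P2) ✓  (C3,P4) ✓  (C3,P6) ✗  (C4,P1) ✗  (C4,P2) ✓  (C4,P4) ✗  (C5,P3) ✗  (C5,P7) ✓
Counterexamples (restrictor pairs failing the scope): 5.

5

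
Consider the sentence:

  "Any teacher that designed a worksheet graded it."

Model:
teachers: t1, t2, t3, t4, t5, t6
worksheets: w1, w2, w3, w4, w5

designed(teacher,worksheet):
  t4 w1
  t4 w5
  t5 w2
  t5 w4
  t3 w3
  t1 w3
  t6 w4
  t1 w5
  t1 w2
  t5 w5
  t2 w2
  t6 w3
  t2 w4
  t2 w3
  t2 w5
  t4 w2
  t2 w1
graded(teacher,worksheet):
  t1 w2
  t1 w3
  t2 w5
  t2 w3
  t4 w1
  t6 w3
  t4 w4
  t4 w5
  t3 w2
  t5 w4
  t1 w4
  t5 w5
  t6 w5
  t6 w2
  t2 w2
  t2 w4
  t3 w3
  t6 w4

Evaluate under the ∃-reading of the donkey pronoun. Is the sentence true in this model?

"it" takes "a worksheet" as antecedent — a donkey pronoun bound across the clause boundary.
Weak reading: every teacher t with some designed-worksheet has at least one designed-worksheet w such that graded(t,w).
Per teacher: t1:✓  t2:✓  t3:✓  t4:✓  t5:✓  t6:✓
Every teacher in the restrictor has a witness.

True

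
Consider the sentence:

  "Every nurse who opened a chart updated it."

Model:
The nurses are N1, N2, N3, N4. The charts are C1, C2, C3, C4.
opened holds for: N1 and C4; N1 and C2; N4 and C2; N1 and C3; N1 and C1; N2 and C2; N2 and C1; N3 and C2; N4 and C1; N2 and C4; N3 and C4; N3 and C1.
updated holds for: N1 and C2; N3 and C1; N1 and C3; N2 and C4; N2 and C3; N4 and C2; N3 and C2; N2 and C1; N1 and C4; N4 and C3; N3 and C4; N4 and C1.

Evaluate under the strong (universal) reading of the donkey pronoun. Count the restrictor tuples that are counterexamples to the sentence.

2

"it" takes "a chart" as antecedent — a donkey pronoun bound across the clause boundary.
Strong reading: for every (n,c) with opened(n,c), updated(n,c).
Restrictor pairs: (N1,C1) ✗  (N1,C2) ✓  (N1,C3) ✓  (N1,C4) ✓  (N2,C1) ✓  (N2,C2) ✗  (N2,C4) ✓  (N3,C1) ✓  (N3,C2) ✓  (N3,C4) ✓  (N4,C1) ✓  (N4,C2) ✓
Counterexamples (restrictor pairs failing the scope): 2.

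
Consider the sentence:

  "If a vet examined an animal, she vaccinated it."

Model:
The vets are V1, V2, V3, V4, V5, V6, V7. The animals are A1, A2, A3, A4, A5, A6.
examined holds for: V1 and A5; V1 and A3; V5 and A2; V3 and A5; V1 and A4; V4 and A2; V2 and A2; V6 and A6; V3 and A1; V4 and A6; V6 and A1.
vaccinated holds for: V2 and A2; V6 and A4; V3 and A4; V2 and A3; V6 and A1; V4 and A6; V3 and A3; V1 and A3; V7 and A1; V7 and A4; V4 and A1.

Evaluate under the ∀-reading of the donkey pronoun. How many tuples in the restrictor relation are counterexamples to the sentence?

"it" takes "an animal" as antecedent — a donkey pronoun bound across the clause boundary.
Strong reading: for every (v,a) with examined(v,a), vaccinated(v,a).
Restrictor pairs: (V1,A3) ✓  (V1,A4) ✗  (V1,A5) ✗  (V2,A2) ✓  (V3,A1) ✗  (V3,A5) ✗  (V4,A2) ✗  (V4,A6) ✓  (V5,A2) ✗  (V6,A1) ✓  (V6,A6) ✗
Counterexamples (restrictor pairs failing the scope): 7.

7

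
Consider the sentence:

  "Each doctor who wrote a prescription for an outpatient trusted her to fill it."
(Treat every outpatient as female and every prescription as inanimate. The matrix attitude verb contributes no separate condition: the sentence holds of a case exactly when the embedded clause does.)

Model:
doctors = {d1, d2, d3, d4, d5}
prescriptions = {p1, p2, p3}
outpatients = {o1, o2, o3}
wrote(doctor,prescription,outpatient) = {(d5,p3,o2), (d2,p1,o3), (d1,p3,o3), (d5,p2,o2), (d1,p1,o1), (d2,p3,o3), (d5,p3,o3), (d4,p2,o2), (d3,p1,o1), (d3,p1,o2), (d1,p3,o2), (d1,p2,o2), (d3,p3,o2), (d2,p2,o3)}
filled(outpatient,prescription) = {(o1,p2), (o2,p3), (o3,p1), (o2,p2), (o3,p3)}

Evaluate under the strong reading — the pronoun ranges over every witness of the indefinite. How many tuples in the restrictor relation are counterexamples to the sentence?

"her" takes "an outpatient" as antecedent and "it" takes "a prescription"; both are donkey pronouns co-varying with the restrictor.
Strong reading: for every (d,p,o) with wrote(d,p,o), filled(o,p).
Restrictor triples: (d1,p1,o1)→filled(o1,p1) ✗  (d1,p2,o2)→filled(o2,p2) ✓  (d1,p3,o2)→filled(o2,p3) ✓  (d1,p3,o3)→filled(o3,p3) ✓  (d2,p1,o3)→filled(o3,p1) ✓  (d2,p2,o3)→filled(o3,p2) ✗  (d2,p3,o3)→filled(o3,p3) ✓  (d3,p1,o1)→filled(o1,p1) ✗  (d3,p1,o2)→filled(o2,p1) ✗  (d3,p3,o2)→filled(o2,p3) ✓  (d4,p2,o2)→filled(o2,p2) ✓  (d5,p2,o2)→filled(o2,p2) ✓  (d5,p3,o2)→filled(o2,p3) ✓  (d5,p3,o3)→filled(o3,p3) ✓
Counterexamples (restrictor triples failing the scope): 4.

4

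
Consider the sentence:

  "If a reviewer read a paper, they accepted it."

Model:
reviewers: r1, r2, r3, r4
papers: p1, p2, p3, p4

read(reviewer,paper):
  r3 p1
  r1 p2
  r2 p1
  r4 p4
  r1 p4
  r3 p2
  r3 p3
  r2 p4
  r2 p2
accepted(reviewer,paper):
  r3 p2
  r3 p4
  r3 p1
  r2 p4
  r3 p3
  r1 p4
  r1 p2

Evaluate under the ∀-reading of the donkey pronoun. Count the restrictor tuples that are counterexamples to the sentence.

3

"it" takes "a paper" as antecedent — a donkey pronoun bound across the clause boundary.
Strong reading: for every (r,p) with read(r,p), accepted(r,p).
Restrictor pairs: (r1,p2) ✓  (r1,p4) ✓  (r2,p1) ✗  (r2,p2) ✗  (r2,p4) ✓  (r3,p1) ✓  (r3,p2) ✓  (r3,p3) ✓  (r4,p4) ✗
Counterexamples (restrictor pairs failing the scope): 3.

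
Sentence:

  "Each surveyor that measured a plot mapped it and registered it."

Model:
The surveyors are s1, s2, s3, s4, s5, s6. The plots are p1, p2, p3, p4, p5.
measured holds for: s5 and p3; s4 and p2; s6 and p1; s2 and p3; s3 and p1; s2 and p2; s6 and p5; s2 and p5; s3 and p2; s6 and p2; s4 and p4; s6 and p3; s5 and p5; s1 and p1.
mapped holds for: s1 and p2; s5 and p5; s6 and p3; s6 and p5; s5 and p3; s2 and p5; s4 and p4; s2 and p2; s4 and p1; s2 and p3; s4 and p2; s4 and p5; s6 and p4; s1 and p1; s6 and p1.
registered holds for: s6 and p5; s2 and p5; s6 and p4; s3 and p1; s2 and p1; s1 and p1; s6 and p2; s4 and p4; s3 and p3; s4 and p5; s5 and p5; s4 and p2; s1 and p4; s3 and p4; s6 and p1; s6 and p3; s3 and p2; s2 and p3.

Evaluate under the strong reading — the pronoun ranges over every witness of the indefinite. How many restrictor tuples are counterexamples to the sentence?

"it" takes "a plot" as antecedent — a donkey pronoun bound across the clause boundary.
Strong reading: for every (s,p) with measured(s,p), mapped(s,p) ∧ registered(s,p).
Restrictor pairs: (s1,p1) ✓  (s2,p2) ✗  (s2,p3) ✓  (s2,p5) ✓  (s3,p1) ✗  (s3,p2) ✗  (s4,p2) ✓  (s4,p4) ✓  (s5,p3) ✗  (s5,p5) ✓  (s6,p1) ✓  (s6,p2) ✗  (s6,p3) ✓  (s6,p5) ✓
Counterexamples (restrictor pairs failing the scope): 5.

5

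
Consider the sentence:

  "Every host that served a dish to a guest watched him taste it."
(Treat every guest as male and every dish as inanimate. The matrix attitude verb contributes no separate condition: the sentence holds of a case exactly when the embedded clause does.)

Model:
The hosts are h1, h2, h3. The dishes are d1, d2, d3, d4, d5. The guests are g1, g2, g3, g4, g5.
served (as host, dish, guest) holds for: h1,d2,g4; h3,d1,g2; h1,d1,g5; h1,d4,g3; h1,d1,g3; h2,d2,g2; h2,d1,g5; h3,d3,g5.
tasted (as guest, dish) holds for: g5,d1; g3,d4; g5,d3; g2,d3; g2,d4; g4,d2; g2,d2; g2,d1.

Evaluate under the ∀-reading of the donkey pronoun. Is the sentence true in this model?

False

"him" takes "a guest" as antecedent and "it" takes "a dish"; both are donkey pronouns co-varying with the restrictor.
Strong reading: for every (h,d,g) with served(h,d,g), tasted(g,d).
Restrictor triples: (h1,d1,g3)→tasted(g3,d1) ✗  (h1,d1,g5)→tasted(g5,d1) ✓  (h1,d2,g4)→tasted(g4,d2) ✓  (h1,d4,g3)→tasted(g3,d4) ✓  (h2,d1,g5)→tasted(g5,d1) ✓  (h2,d2,g2)→tasted(g2,d2) ✓  (h3,d1,g2)→tasted(g2,d1) ✓  (h3,d3,g5)→tasted(g5,d3) ✓
Counterexample: (h1,d1,g3) — tasted(g3,d1) does not hold.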